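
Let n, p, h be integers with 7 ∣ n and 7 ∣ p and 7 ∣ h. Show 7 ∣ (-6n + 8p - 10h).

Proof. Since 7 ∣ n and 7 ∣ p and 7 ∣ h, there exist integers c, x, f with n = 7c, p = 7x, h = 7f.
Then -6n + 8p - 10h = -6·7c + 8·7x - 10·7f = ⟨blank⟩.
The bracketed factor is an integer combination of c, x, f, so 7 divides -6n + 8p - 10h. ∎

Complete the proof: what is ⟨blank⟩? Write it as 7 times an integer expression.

Pull the common 7 out of every term: -6·7c + 8·7x - 10·7f = 7(-6c - 10f + 8x).
-6c - 10f + 8x is an integer, which exhibits the divisibility.

7(-6c - 10f + 8x)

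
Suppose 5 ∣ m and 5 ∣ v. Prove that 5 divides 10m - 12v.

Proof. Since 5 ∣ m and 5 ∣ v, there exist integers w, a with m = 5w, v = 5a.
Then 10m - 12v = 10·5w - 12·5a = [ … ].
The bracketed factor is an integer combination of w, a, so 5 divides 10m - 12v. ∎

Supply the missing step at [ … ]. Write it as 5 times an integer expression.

5(-12a + 10w)

Pull the common 5 out of every term: 10·5w - 12·5a = 5(-12a + 10w).
-12a + 10w is an integer, which exhibits the divisibility.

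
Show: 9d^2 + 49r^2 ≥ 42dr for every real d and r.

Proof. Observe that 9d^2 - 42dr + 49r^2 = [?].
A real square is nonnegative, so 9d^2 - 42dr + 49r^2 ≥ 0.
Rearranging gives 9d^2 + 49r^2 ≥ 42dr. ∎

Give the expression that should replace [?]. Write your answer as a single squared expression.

(3d - 7r)^2

9d^2 - 42dr + 49r^2 is a perfect-square trinomial: the outer terms are (3d)^2 and (7r)^2, and the cross term is -2·3d·7r.
So 9d^2 - 42dr + 49r^2 = (3d - 7r)^2 ≥ 0.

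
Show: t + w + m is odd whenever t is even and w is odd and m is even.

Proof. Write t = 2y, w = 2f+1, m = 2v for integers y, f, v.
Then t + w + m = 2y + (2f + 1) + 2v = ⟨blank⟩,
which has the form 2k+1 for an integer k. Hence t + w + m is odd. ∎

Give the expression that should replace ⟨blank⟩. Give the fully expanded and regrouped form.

2(f + v + y) + 1

2y + (2f + 1) + 2v = 2f + 2v + 2y + 1
= 2(f + v + y) + 1.
Since f + v + y is an integer, the sum is of the form 2k+1 for an integer k.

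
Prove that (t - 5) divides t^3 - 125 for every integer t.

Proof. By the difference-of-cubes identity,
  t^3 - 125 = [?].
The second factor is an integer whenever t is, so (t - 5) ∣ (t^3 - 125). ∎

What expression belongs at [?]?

(t - 5)(t^2 + 5t + 25)

a^3 - b^3 = (a - b)(a^2 + ab + b^2). With a = t, b = 5:
t^3 - 125 = (t - 5)(t^2 + 5t + 25).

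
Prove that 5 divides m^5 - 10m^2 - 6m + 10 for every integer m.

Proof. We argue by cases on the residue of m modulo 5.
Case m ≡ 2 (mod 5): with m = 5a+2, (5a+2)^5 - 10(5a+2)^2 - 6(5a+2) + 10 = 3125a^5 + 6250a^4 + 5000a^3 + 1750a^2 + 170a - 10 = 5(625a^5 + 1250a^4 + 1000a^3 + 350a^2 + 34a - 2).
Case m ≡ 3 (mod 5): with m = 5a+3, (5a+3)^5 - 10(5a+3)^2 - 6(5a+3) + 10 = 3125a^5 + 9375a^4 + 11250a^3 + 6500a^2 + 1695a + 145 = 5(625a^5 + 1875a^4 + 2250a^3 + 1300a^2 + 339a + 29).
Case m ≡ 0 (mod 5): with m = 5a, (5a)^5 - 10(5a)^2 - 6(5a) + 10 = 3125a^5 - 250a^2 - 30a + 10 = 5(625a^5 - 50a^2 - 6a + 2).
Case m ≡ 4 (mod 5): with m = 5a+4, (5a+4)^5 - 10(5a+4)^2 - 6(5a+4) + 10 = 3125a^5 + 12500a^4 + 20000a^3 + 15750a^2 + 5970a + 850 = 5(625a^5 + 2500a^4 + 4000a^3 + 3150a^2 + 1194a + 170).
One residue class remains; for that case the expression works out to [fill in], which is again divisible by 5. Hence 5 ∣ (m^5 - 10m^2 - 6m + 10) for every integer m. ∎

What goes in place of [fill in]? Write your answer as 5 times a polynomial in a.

Only m ≡ 1 (mod 5) is unaccounted for. Put m = 5a+1:
(5a+1)^5 - 10(5a+1)^2 - 6(5a+1) + 10 expands to 3125a^5 + 3125a^4 + 1250a^3 - 105a - 5,
and factoring out 5 leaves 5(625a^5 + 625a^4 + 250a^3 - 21a - 1).

5(625a^5 + 625a^4 + 250a^3 - 21a - 1)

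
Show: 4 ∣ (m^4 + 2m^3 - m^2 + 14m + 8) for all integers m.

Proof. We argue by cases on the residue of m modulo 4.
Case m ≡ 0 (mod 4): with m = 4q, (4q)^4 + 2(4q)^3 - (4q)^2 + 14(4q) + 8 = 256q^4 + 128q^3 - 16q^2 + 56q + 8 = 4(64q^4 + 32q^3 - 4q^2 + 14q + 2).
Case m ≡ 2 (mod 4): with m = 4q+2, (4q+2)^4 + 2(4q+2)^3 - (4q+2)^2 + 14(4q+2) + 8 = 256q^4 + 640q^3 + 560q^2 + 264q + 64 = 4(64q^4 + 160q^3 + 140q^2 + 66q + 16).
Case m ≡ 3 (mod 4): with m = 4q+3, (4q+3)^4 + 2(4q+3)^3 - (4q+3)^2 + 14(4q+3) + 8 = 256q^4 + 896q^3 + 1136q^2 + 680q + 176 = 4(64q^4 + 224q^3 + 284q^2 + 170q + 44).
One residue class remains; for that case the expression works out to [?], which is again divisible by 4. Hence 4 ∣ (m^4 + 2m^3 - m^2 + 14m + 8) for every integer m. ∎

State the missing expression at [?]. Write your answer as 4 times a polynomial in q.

The residues treated are {0, 2, 3}, so the missing case is m ≡ 1 (mod 4); write m = 4q+1.
Then (4q+1)^4 + 2(4q+1)^3 - (4q+1)^2 + 14(4q+1) + 8 = 256q^4 + 384q^3 + 176q^2 + 88q + 24 = 4(64q^4 + 96q^3 + 44q^2 + 22q + 6).

4(64q^4 + 96q^3 + 44q^2 + 22q + 6)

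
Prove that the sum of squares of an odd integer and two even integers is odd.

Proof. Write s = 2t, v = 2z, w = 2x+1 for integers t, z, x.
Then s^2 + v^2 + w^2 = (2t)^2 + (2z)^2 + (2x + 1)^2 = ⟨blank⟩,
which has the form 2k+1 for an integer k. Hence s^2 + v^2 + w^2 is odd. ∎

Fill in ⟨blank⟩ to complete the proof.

Expanding: (2t)^2 + (2z)^2 + (2x + 1)^2 = 4t^2 + 4x^2 + 4x + 4z^2 + 1.
Every term except the constant is even, so this is 2(2t^2 + 2x^2 + 2x + 2z^2) + 1,
and 2t^2 + 2x^2 + 2x + 2z^2 ∈ ℤ gives the required form.

2(2t^2 + 2x^2 + 2x + 2z^2) + 1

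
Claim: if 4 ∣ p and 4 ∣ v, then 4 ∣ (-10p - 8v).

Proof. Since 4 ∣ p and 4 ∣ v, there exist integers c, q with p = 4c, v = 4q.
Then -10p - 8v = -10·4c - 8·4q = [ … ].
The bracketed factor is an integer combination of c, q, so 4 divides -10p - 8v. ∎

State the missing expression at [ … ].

4(-10c - 8q)

Pull the common 4 out of every term: -10·4c - 8·4q = 4(-10c - 8q).
-10c - 8q is an integer, which exhibits the divisibility.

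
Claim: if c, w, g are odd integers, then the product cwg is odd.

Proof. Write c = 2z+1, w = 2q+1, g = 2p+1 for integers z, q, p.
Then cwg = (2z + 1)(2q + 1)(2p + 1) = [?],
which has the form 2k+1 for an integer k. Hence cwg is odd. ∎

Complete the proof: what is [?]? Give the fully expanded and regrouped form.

2(4pqz + 2pq + 2pz + p + 2qz + q + z) + 1

(2z + 1)(2q + 1)(2p + 1) = 8pqz + 4pq + 4pz + 2p + 4qz + 2q + 2z + 1
= 2(4pqz + 2pq + 2pz + p + 2qz + q + z) + 1.
Since 4pqz + 2pq + 2pz + p + 2qz + q + z is an integer, the product is of the form 2k+1 for an integer k.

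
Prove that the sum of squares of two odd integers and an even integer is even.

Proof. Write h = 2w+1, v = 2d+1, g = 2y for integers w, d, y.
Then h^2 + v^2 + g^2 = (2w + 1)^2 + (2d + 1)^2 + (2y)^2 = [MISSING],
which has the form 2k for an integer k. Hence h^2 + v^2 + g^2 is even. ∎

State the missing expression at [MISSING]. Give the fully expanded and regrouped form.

2(2d^2 + 2d + 2w^2 + 2w + 2y^2 + 1)

(2w + 1)^2 + (2d + 1)^2 + (2y)^2 = 4d^2 + 4d + 4w^2 + 4w + 4y^2 + 2
= 2(2d^2 + 2d + 2w^2 + 2w + 2y^2 + 1).
Since 2d^2 + 2d + 2w^2 + 2w + 2y^2 + 1 is an integer, the sum of squares is of the form 2k for an integer k.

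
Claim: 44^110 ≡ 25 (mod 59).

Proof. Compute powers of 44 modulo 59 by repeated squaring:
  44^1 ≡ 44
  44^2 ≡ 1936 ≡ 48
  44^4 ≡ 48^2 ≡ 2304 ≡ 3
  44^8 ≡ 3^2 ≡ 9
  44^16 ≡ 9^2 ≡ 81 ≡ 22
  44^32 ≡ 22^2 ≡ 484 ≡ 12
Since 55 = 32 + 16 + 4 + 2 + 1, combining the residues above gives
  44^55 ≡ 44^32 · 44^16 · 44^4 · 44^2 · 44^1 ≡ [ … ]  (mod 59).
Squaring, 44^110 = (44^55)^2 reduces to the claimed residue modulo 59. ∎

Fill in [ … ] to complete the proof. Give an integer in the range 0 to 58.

54

Multiply the listed residues: 12 · 22 · 3 · 48 · 44 = 264 → 792 → 38016 → 1672704.
Reducing modulo 59: 1672704 = 28350·59 + 54, so 44^55 ≡ 54.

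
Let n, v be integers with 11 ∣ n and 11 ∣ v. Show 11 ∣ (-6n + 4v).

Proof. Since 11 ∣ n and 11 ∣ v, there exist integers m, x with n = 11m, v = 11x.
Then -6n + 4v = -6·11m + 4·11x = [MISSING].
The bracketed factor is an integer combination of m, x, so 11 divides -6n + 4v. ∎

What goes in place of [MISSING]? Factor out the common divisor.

Pull the common 11 out of every term: -6·11m + 4·11x = 11(-6m + 4x).
-6m + 4x is an integer, which exhibits the divisibility.

11(-6m + 4x)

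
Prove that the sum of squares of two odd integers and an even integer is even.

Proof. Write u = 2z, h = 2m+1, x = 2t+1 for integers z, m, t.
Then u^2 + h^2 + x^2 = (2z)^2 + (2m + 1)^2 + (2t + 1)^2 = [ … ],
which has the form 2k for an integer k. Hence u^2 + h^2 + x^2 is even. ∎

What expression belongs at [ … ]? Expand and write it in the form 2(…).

2(2m^2 + 2m + 2t^2 + 2t + 2z^2 + 1)

(2z)^2 + (2m + 1)^2 + (2t + 1)^2 = 4m^2 + 4m + 4t^2 + 4t + 4z^2 + 2
= 2(2m^2 + 2m + 2t^2 + 2t + 2z^2 + 1).
Since 2m^2 + 2m + 2t^2 + 2t + 2z^2 + 1 is an integer, the sum of squares is of the form 2k for an integer k.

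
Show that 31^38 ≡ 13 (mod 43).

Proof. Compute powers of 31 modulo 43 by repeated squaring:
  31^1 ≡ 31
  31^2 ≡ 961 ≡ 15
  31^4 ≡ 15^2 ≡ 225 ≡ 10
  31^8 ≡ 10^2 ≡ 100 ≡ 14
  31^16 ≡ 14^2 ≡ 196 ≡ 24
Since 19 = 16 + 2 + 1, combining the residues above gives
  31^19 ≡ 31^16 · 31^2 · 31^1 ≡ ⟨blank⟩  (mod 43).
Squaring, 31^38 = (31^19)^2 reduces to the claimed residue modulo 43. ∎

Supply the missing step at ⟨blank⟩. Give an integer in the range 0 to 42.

23

31^16 · 31^2 · 31^1 ≡ 24 · 15 · 31 = 11160.
11160 mod 43 = 23, so 31^19 ≡ 23 (mod 43).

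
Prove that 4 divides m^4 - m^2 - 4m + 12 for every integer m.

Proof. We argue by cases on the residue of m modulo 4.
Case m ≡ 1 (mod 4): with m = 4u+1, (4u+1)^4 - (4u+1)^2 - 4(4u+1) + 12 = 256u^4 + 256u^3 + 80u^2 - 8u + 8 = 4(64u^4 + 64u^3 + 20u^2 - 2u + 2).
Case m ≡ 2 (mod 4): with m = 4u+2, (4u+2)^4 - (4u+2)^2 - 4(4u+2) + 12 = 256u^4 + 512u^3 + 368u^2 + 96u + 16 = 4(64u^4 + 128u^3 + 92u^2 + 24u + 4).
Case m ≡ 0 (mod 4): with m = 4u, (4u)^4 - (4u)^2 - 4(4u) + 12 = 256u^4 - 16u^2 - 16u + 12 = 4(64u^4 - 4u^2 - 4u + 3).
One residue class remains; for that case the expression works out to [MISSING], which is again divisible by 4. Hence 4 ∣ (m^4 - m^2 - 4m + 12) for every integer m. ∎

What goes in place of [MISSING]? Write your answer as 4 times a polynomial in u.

Only m ≡ 3 (mod 4) is unaccounted for. Put m = 4u+3:
(4u+3)^4 - (4u+3)^2 - 4(4u+3) + 12 expands to 256u^4 + 768u^3 + 848u^2 + 392u + 72,
and factoring out 4 leaves 4(64u^4 + 192u^3 + 212u^2 + 98u + 18).

4(64u^4 + 192u^3 + 212u^2 + 98u + 18)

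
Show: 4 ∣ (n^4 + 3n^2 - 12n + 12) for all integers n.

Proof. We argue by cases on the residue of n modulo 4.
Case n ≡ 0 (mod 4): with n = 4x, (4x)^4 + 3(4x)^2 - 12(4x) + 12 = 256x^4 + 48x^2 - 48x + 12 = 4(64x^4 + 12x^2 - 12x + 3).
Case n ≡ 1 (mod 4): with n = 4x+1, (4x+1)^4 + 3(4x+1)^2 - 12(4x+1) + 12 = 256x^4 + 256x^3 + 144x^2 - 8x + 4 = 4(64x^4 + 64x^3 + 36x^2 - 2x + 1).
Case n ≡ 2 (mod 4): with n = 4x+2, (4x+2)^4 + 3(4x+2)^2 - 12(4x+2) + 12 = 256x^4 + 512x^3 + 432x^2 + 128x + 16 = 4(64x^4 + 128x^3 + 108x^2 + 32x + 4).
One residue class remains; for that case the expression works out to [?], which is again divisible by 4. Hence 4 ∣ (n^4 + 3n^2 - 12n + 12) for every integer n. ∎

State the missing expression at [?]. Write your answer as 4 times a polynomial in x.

Only n ≡ 3 (mod 4) is unaccounted for. Put n = 4x+3:
(4x+3)^4 + 3(4x+3)^2 - 12(4x+3) + 12 expands to 256x^4 + 768x^3 + 912x^2 + 456x + 84,
and factoring out 4 leaves 4(64x^4 + 192x^3 + 228x^2 + 114x + 21).

4(64x^4 + 192x^3 + 228x^2 + 114x + 21)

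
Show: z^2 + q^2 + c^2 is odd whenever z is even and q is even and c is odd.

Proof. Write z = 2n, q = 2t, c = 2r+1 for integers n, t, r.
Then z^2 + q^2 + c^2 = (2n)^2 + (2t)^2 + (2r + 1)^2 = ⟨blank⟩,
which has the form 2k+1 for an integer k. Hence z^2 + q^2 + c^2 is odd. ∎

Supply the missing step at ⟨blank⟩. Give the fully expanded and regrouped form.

(2n)^2 + (2t)^2 + (2r + 1)^2 = 4n^2 + 4r^2 + 4r + 4t^2 + 1
= 2(2n^2 + 2r^2 + 2r + 2t^2) + 1.
Since 2n^2 + 2r^2 + 2r + 2t^2 is an integer, the sum of squares is of the form 2k+1 for an integer k.

2(2n^2 + 2r^2 + 2r + 2t^2) + 1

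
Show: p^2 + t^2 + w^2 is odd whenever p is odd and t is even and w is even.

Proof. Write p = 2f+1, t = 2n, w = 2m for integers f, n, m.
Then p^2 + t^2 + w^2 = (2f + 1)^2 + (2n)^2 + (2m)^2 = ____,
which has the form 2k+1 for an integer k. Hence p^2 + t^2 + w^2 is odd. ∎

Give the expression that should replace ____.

(2f + 1)^2 + (2n)^2 + (2m)^2 = 4f^2 + 4f + 4m^2 + 4n^2 + 1
= 2(2f^2 + 2f + 2m^2 + 2n^2) + 1.
Since 2f^2 + 2f + 2m^2 + 2n^2 is an integer, the sum of squares is of the form 2k+1 for an integer k.

2(2f^2 + 2f + 2m^2 + 2n^2) + 1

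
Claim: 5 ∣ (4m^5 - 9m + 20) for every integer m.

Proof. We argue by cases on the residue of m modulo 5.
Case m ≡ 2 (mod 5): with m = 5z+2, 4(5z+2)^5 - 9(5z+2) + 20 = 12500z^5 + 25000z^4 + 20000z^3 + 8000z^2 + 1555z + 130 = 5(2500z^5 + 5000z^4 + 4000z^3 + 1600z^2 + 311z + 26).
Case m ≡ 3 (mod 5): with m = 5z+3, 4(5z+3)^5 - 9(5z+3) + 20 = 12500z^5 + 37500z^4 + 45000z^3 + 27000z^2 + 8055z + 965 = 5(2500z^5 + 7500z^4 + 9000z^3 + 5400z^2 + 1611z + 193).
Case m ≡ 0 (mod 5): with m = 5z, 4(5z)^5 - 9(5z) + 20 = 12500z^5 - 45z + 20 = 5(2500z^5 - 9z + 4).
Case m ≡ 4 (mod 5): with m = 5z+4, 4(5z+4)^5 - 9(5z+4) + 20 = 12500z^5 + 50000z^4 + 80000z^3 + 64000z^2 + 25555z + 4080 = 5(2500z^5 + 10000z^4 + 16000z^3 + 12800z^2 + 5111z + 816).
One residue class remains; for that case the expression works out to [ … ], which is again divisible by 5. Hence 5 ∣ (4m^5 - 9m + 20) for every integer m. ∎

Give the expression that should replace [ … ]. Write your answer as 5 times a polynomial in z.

5(2500z^5 + 2500z^4 + 1000z^3 + 200z^2 + 11z + 3)

Only m ≡ 1 (mod 5) is unaccounted for. Put m = 5z+1:
4(5z+1)^5 - 9(5z+1) + 20 expands to 12500z^5 + 12500z^4 + 5000z^3 + 1000z^2 + 55z + 15,
and factoring out 5 leaves 5(2500z^5 + 2500z^4 + 1000z^3 + 200z^2 + 11z + 3).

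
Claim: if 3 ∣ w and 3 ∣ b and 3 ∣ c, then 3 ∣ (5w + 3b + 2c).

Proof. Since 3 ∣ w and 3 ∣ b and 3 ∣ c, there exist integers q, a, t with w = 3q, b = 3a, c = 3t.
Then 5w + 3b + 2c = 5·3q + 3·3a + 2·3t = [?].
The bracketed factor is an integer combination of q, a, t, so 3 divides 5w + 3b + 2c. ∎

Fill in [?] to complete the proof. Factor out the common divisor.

Each term has a factor of 3: 5·3q + 3·3a + 2·3t = 3·(3a + 5q + 2t).
Since 3a + 5q + 2t is an integer, 3 ∣ (5w + 3b + 2c).

3(3a + 5q + 2t)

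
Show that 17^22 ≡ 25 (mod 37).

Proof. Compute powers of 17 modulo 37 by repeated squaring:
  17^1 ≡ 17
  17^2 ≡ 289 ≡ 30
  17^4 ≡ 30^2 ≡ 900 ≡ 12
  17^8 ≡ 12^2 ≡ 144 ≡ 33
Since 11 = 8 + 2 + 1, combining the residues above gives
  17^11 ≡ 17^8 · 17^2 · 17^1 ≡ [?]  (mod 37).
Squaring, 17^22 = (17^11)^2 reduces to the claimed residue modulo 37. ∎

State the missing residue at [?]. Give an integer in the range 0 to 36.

32

Multiply the listed residues: 33 · 30 · 17 = 990 → 16830.
Reducing modulo 37: 16830 = 454·37 + 32, so 17^11 ≡ 32.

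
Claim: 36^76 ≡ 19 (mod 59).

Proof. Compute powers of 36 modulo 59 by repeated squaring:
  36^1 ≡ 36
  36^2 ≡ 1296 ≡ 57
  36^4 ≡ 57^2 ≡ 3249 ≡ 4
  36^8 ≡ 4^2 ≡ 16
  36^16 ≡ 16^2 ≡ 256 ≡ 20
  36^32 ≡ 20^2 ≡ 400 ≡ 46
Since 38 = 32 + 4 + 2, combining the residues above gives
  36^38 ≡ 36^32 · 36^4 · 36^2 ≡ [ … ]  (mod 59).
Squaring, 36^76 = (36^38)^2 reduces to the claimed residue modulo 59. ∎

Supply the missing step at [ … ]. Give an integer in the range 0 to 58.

36^32 · 36^4 · 36^2 ≡ 46 · 4 · 57 = 10488.
10488 mod 59 = 45, so 36^38 ≡ 45 (mod 59).

45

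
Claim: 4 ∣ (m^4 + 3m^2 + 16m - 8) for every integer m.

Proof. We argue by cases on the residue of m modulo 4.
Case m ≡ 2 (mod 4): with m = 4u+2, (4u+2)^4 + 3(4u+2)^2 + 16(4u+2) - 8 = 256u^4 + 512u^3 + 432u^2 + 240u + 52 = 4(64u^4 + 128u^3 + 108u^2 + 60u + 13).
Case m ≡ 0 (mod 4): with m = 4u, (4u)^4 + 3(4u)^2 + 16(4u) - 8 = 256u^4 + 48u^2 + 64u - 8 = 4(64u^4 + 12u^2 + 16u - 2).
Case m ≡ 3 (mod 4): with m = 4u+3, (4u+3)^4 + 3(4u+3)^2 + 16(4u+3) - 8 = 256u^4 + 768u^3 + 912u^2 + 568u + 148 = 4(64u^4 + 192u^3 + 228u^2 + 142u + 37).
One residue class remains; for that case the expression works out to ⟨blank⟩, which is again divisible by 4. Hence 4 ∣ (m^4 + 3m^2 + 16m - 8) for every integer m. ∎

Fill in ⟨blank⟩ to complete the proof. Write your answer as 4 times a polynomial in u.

4(64u^4 + 64u^3 + 36u^2 + 26u + 3)

The residues treated are {2, 0, 3}, so the missing case is m ≡ 1 (mod 4); write m = 4u+1.
Then (4u+1)^4 + 3(4u+1)^2 + 16(4u+1) - 8 = 256u^4 + 256u^3 + 144u^2 + 104u + 12 = 4(64u^4 + 64u^3 + 36u^2 + 26u + 3).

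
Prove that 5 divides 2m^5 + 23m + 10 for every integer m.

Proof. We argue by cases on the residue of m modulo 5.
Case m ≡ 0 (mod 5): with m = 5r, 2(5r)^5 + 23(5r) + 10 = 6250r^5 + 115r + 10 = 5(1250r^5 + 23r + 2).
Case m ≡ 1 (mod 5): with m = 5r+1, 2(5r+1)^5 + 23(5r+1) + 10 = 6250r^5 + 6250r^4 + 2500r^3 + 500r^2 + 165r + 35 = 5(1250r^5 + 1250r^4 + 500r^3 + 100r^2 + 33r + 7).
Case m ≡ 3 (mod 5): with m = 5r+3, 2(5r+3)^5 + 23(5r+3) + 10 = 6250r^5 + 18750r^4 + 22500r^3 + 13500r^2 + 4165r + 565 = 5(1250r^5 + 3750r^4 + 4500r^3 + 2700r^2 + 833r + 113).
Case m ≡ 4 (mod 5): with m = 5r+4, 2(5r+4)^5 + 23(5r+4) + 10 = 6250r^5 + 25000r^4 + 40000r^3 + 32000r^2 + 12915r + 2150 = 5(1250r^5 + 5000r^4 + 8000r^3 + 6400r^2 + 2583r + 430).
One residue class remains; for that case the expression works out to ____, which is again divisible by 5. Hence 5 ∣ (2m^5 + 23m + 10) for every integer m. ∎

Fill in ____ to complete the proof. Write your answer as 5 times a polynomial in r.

The residues treated are {0, 1, 3, 4}, so the missing case is m ≡ 2 (mod 5); write m = 5r+2.
Then 2(5r+2)^5 + 23(5r+2) + 10 = 6250r^5 + 12500r^4 + 10000r^3 + 4000r^2 + 915r + 120 = 5(1250r^5 + 2500r^4 + 2000r^3 + 800r^2 + 183r + 24).

5(1250r^5 + 2500r^4 + 2000r^3 + 800r^2 + 183r + 24)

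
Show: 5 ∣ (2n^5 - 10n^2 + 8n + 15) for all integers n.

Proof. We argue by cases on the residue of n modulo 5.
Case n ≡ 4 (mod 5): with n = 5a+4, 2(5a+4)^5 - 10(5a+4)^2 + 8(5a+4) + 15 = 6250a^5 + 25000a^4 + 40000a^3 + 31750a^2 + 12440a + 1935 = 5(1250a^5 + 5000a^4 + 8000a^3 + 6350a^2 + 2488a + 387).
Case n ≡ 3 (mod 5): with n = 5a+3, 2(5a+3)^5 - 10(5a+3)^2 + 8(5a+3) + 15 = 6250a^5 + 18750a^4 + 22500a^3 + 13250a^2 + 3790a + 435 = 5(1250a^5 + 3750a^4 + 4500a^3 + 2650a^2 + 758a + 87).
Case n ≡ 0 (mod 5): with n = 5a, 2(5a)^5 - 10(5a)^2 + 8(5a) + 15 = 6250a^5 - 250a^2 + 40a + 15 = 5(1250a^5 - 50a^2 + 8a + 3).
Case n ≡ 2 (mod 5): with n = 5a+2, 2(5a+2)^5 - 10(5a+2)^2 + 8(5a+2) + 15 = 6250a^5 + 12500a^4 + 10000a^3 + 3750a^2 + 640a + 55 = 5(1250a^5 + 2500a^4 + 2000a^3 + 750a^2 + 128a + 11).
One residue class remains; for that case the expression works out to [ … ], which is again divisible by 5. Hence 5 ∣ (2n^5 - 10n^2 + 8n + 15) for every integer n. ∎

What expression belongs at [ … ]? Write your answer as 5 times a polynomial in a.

5(1250a^5 + 1250a^4 + 500a^3 + 50a^2 - 2a + 3)

Only n ≡ 1 (mod 5) is unaccounted for. Put n = 5a+1:
2(5a+1)^5 - 10(5a+1)^2 + 8(5a+1) + 15 expands to 6250a^5 + 6250a^4 + 2500a^3 + 250a^2 - 10a + 15,
and factoring out 5 leaves 5(1250a^5 + 1250a^4 + 500a^3 + 50a^2 - 2a + 3).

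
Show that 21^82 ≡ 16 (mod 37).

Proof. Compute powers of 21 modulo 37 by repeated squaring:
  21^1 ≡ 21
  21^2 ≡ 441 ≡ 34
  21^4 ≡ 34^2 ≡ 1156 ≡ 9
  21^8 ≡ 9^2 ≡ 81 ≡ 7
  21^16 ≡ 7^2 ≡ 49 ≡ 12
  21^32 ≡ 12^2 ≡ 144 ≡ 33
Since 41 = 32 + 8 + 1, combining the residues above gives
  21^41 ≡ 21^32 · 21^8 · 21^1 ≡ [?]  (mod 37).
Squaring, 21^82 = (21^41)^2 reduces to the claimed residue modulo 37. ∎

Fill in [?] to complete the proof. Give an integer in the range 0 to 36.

4

21^32 · 21^8 · 21^1 ≡ 33 · 7 · 21 = 4851.
4851 mod 37 = 4, so 21^41 ≡ 4 (mod 37).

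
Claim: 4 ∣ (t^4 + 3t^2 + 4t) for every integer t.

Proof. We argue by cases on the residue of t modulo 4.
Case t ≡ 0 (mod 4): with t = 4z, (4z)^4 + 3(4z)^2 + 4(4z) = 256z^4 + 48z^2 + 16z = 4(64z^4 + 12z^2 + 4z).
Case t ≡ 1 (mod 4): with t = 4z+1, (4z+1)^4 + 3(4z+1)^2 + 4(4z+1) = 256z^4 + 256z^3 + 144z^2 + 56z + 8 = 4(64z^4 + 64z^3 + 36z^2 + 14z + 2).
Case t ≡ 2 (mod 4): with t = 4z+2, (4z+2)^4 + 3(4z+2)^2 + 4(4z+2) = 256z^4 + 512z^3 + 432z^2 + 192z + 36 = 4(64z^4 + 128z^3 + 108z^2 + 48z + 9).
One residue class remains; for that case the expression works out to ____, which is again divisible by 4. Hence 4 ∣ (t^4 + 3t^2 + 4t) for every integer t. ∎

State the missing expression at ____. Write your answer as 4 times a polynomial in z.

The residues treated are {0, 1, 2}, so the missing case is t ≡ 3 (mod 4); write t = 4z+3.
Then (4z+3)^4 + 3(4z+3)^2 + 4(4z+3) = 256z^4 + 768z^3 + 912z^2 + 520z + 120 = 4(64z^4 + 192z^3 + 228z^2 + 130z + 30).

4(64z^4 + 192z^3 + 228z^2 + 130z + 30)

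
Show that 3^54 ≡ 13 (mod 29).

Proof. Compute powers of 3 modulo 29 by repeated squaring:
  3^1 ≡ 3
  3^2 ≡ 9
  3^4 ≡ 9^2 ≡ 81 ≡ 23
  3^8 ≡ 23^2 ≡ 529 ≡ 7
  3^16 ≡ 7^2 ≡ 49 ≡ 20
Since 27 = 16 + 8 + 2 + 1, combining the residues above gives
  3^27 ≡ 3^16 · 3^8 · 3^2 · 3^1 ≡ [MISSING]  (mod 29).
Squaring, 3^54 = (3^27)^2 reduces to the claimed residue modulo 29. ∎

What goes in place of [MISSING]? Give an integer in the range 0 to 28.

10

3^16 · 3^8 · 3^2 · 3^1 ≡ 20 · 7 · 9 · 3 = 3780.
3780 mod 29 = 10, so 3^27 ≡ 10 (mod 29).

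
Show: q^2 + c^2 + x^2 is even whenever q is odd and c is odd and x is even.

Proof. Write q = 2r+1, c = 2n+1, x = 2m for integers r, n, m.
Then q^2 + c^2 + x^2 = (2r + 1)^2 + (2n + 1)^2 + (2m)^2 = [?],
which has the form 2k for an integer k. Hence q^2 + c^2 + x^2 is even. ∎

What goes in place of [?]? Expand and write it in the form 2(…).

(2r + 1)^2 + (2n + 1)^2 + (2m)^2 = 4m^2 + 4n^2 + 4n + 4r^2 + 4r + 2
= 2(2m^2 + 2n^2 + 2n + 2r^2 + 2r + 1).
Since 2m^2 + 2n^2 + 2n + 2r^2 + 2r + 1 is an integer, the sum of squares is of the form 2k for an integer k.

2(2m^2 + 2n^2 + 2n + 2r^2 + 2r + 1)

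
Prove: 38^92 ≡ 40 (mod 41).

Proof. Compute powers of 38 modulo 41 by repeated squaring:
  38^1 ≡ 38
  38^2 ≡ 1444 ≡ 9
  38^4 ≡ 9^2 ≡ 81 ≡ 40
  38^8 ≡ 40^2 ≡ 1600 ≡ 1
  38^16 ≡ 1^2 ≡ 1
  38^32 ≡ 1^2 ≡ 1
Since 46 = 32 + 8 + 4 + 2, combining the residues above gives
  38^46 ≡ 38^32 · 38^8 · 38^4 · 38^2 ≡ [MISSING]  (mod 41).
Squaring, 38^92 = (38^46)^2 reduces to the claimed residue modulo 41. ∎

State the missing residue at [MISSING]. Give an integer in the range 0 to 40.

38^32 · 38^8 · 38^4 · 38^2 ≡ 1 · 1 · 40 · 9 = 360.
360 mod 41 = 32, so 38^46 ≡ 32 (mod 41).

32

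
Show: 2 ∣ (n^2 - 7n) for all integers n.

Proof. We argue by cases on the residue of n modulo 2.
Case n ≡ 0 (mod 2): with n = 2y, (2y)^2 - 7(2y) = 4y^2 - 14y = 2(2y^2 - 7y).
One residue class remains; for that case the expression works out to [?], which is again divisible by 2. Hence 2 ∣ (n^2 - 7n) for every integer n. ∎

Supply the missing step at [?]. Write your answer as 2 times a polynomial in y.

Only n ≡ 1 (mod 2) is unaccounted for. Put n = 2y+1:
(2y+1)^2 - 7(2y+1) expands to 4y^2 - 10y - 6,
and factoring out 2 leaves 2(2y^2 - 5y - 3).

2(2y^2 - 5y - 3)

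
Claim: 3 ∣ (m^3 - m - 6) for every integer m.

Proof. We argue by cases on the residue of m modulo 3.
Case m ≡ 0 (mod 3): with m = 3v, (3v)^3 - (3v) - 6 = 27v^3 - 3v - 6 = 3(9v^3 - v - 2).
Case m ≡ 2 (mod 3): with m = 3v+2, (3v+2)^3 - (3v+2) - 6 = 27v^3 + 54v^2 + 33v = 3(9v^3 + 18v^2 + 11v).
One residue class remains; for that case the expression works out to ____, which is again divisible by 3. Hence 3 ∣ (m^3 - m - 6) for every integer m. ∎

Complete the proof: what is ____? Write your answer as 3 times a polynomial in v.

3(9v^3 + 9v^2 + 2v - 2)

Only m ≡ 1 (mod 3) is unaccounted for. Put m = 3v+1:
(3v+1)^3 - (3v+1) - 6 expands to 27v^3 + 27v^2 + 6v - 6,
and factoring out 3 leaves 3(9v^3 + 9v^2 + 2v - 2).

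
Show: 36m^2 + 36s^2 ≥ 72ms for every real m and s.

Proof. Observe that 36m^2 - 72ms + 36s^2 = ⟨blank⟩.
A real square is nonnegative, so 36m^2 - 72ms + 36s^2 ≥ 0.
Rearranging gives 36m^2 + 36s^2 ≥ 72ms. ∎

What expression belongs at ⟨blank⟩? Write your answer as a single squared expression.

(6m - 6s)^2

36m^2 - 72ms + 36s^2 is a perfect-square trinomial: the outer terms are (6m)^2 and (6s)^2, and the cross term is -2·6m·6s.
So 36m^2 - 72ms + 36s^2 = (6m - 6s)^2 ≥ 0.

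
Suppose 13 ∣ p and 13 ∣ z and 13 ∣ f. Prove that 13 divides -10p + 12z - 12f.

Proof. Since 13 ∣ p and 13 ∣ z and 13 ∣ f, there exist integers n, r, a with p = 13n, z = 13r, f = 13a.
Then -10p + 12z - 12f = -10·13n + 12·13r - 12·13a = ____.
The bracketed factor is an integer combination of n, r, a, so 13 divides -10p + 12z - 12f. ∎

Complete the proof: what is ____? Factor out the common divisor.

Each term has a factor of 13: -10·13n + 12·13r - 12·13a = 13·(-12a - 10n + 12r).
Since -12a - 10n + 12r is an integer, 13 ∣ (-10p + 12z - 12f).

13(-12a - 10n + 12r)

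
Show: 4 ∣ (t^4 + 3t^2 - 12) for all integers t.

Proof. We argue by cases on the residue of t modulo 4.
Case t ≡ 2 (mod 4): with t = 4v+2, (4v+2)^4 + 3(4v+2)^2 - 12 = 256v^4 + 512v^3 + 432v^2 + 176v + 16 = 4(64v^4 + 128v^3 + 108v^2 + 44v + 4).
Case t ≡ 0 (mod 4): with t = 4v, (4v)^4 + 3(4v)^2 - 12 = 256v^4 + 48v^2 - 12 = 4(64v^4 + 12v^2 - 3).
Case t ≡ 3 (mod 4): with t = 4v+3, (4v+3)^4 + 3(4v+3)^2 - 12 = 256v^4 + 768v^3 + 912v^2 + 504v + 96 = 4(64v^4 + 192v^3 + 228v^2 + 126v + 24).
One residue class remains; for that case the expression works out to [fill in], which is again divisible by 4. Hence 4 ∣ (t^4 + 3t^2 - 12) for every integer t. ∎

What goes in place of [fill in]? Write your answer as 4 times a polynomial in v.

4(64v^4 + 64v^3 + 36v^2 + 10v - 2)

Only t ≡ 1 (mod 4) is unaccounted for. Put t = 4v+1:
(4v+1)^4 + 3(4v+1)^2 - 12 expands to 256v^4 + 256v^3 + 144v^2 + 40v - 8,
and factoring out 4 leaves 4(64v^4 + 64v^3 + 36v^2 + 10v - 2).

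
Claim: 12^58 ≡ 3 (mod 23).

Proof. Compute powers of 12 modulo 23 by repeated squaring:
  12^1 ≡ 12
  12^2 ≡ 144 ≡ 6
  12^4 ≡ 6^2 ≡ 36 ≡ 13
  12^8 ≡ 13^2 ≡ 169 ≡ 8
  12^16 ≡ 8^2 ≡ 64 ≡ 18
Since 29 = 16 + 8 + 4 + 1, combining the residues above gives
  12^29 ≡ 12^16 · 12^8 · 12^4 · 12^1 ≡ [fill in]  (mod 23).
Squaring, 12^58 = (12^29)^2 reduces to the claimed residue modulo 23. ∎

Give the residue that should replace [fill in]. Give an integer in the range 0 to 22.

16

Multiply the listed residues: 18 · 8 · 13 · 12 = 144 → 1872 → 22464.
Reducing modulo 23: 22464 = 976·23 + 16, so 12^29 ≡ 16.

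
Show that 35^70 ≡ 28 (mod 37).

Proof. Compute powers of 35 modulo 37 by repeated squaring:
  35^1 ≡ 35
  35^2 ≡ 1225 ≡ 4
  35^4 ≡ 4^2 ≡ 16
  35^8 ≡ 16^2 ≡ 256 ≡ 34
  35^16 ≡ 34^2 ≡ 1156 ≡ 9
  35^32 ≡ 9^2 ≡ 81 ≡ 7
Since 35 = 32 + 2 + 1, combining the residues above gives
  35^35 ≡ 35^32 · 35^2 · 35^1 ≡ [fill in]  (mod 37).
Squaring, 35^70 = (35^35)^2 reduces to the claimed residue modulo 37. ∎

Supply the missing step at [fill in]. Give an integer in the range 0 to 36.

Multiply the listed residues: 7 · 4 · 35 = 28 → 980.
Reducing modulo 37: 980 = 26·37 + 18, so 35^35 ≡ 18.

18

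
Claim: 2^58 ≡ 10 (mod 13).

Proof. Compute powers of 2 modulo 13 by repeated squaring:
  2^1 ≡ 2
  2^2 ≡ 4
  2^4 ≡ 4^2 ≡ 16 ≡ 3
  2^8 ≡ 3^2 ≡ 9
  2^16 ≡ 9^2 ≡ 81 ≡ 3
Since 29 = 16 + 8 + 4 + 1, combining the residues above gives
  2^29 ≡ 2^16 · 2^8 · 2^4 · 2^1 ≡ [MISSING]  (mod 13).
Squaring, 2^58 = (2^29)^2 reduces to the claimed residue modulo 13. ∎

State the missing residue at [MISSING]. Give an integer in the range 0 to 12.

6

2^16 · 2^8 · 2^4 · 2^1 ≡ 3 · 9 · 3 · 2 = 162.
162 mod 13 = 6, so 2^29 ≡ 6 (mod 13).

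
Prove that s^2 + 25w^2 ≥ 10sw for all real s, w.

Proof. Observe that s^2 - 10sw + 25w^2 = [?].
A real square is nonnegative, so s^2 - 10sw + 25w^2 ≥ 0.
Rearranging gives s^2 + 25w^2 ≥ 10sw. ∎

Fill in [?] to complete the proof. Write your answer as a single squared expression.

s^2 - 10sw + 25w^2 is a perfect-square trinomial: the outer terms are (s)^2 and (5w)^2, and the cross term is -2·s·5w.
So s^2 - 10sw + 25w^2 = (s - 5w)^2 ≥ 0.

(s - 5w)^2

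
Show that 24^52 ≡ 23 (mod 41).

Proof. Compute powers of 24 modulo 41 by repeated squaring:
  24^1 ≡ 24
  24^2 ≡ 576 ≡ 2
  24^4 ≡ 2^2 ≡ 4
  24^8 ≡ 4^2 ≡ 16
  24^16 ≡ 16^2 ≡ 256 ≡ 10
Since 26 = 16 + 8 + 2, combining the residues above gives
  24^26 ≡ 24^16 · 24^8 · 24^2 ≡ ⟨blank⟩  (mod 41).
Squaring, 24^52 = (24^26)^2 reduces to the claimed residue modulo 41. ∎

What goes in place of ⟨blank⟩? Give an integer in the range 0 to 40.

24^16 · 24^8 · 24^2 ≡ 10 · 16 · 2 = 320.
320 mod 41 = 33, so 24^26 ≡ 33 (mod 41).

33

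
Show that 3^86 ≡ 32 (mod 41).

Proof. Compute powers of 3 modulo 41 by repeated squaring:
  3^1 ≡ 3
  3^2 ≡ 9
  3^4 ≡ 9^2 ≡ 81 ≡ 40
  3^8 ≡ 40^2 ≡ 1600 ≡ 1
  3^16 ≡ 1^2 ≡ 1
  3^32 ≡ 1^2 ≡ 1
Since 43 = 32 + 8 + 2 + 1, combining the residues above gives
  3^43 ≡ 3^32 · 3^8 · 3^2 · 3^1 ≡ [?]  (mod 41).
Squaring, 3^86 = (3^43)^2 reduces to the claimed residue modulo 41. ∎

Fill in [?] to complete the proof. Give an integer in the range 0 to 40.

27

3^32 · 3^8 · 3^2 · 3^1 ≡ 1 · 1 · 9 · 3 = 27.
27 mod 41 = 27, so 3^43 ≡ 27 (mod 41).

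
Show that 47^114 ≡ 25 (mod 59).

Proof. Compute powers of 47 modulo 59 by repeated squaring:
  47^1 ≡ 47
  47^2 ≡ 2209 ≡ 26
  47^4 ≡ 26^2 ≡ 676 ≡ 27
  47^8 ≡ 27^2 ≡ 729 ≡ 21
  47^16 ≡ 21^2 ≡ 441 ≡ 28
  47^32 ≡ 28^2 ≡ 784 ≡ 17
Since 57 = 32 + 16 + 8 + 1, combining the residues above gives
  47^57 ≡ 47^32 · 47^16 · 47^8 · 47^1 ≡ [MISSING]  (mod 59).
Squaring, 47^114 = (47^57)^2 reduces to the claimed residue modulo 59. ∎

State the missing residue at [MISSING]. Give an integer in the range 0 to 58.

54

47^32 · 47^16 · 47^8 · 47^1 ≡ 17 · 28 · 21 · 47 = 469812.
469812 mod 59 = 54, so 47^57 ≡ 54 (mod 59).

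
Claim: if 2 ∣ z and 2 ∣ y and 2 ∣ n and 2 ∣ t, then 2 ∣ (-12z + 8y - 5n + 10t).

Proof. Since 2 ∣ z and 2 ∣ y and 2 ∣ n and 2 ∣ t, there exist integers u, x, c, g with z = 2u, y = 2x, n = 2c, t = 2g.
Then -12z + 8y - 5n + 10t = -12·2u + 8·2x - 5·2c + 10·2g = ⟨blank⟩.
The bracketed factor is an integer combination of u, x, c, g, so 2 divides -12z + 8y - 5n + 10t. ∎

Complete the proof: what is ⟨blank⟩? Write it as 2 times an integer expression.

Pull the common 2 out of every term: -12·2u + 8·2x - 5·2c + 10·2g = 2(-5c + 10g - 12u + 8x).
-5c + 10g - 12u + 8x is an integer, which exhibits the divisibility.

2(-5c + 10g - 12u + 8x)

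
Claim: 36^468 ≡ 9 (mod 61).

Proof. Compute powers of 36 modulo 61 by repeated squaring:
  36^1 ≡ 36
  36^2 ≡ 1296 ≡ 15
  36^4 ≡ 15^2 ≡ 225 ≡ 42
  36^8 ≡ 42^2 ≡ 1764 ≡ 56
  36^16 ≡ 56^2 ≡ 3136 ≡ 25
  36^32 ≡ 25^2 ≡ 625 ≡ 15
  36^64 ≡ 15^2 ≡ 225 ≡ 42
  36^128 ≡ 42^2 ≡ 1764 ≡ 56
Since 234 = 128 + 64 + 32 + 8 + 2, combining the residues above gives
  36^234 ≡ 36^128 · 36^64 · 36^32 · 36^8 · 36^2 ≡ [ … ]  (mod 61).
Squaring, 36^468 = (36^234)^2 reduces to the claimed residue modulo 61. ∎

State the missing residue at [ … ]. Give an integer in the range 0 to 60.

58

Multiply the listed residues: 56 · 42 · 15 · 56 · 15 = 2352 → 35280 → 1975680 → 29635200.
Reducing modulo 61: 29635200 = 485822·61 + 58, so 36^234 ≡ 58.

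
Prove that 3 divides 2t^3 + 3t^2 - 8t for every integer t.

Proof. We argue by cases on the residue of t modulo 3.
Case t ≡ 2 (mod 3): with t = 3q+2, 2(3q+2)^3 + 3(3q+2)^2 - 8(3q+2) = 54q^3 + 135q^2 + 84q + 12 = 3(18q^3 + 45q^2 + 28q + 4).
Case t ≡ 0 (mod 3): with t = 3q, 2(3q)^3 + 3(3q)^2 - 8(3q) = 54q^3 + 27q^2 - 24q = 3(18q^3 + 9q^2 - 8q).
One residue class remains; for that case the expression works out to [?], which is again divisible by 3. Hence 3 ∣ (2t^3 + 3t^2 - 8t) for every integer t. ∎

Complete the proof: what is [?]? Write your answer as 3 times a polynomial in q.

The residues treated are {2, 0}, so the missing case is t ≡ 1 (mod 3); write t = 3q+1.
Then 2(3q+1)^3 + 3(3q+1)^2 - 8(3q+1) = 54q^3 + 81q^2 + 12q - 3 = 3(18q^3 + 27q^2 + 4q - 1).

3(18q^3 + 27q^2 + 4q - 1)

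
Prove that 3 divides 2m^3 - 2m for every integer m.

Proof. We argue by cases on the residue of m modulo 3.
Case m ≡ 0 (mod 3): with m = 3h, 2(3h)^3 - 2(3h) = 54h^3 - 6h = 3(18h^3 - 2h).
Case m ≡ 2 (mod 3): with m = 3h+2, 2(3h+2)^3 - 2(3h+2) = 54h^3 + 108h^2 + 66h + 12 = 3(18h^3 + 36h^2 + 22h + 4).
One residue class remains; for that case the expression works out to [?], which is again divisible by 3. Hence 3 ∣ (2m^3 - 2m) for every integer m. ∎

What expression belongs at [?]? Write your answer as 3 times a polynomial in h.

3(18h^3 + 18h^2 + 4h)

Only m ≡ 1 (mod 3) is unaccounted for. Put m = 3h+1:
2(3h+1)^3 - 2(3h+1) expands to 54h^3 + 54h^2 + 12h,
and factoring out 3 leaves 3(18h^3 + 18h^2 + 4h).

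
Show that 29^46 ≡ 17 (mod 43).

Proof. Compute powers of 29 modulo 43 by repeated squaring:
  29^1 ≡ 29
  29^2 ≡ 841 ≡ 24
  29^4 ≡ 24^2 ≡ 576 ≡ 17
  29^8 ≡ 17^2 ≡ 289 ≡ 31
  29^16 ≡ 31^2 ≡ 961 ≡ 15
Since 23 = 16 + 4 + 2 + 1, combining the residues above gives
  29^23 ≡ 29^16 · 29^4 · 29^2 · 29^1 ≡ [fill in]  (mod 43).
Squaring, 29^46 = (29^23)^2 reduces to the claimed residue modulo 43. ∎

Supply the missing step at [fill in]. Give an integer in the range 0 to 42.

19

29^16 · 29^4 · 29^2 · 29^1 ≡ 15 · 17 · 24 · 29 = 177480.
177480 mod 43 = 19, so 29^23 ≡ 19 (mod 43).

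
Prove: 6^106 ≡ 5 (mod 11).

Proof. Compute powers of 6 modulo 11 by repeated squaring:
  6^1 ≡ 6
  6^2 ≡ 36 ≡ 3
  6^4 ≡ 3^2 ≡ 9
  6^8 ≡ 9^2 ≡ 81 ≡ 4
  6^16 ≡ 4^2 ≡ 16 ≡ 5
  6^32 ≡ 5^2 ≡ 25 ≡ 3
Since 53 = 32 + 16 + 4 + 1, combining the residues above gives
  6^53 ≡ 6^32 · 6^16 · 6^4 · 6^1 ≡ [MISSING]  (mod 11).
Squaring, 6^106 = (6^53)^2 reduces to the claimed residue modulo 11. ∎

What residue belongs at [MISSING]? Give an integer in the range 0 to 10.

Multiply the listed residues: 3 · 5 · 9 · 6 = 15 → 135 → 810.
Reducing modulo 11: 810 = 73·11 + 7, so 6^53 ≡ 7.

7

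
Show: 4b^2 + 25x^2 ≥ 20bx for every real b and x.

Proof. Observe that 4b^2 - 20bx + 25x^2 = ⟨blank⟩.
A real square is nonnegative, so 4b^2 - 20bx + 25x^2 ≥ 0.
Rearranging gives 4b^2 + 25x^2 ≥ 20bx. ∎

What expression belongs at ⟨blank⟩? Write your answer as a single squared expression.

4b^2 - 20bx + 25x^2 is a perfect-square trinomial: the outer terms are (2b)^2 and (5x)^2, and the cross term is -2·2b·5x.
So 4b^2 - 20bx + 25x^2 = (2b - 5x)^2 ≥ 0.

(2b - 5x)^2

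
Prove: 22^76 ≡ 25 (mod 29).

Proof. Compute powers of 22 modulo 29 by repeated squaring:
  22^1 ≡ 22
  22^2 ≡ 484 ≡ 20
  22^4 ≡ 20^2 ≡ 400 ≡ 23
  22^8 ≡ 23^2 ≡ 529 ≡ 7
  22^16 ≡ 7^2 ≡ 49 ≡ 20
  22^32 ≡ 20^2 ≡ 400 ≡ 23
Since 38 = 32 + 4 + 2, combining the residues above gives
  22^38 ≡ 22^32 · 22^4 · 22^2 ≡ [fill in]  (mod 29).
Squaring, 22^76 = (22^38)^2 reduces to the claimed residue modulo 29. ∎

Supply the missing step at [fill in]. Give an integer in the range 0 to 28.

24

22^32 · 22^4 · 22^2 ≡ 23 · 23 · 20 = 10580.
10580 mod 29 = 24, so 22^38 ≡ 24 (mod 29).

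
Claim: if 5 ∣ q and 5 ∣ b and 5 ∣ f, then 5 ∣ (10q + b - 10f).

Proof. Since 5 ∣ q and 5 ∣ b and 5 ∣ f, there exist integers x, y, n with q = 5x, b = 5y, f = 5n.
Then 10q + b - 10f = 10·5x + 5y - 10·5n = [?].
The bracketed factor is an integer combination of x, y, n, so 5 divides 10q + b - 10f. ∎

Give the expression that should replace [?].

5(-10n + 10x + y)

Pull the common 5 out of every term: 10·5x + 5y - 10·5n = 5(-10n + 10x + y).
-10n + 10x + y is an integer, which exhibits the divisibility.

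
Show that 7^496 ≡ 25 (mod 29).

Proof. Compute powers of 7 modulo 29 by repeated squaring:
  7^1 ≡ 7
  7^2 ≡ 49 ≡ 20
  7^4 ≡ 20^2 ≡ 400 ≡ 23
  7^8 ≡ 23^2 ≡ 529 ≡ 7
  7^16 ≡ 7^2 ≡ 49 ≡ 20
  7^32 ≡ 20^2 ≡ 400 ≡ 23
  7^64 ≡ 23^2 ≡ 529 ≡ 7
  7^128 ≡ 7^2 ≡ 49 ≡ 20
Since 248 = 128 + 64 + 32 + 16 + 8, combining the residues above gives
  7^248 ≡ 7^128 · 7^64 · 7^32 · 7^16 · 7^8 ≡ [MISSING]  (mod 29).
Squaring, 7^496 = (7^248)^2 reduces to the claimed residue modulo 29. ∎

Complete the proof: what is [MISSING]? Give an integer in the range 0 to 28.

24

Multiply the listed residues: 20 · 7 · 23 · 20 · 7 = 140 → 3220 → 64400 → 450800.
Reducing modulo 29: 450800 = 15544·29 + 24, so 7^248 ≡ 24.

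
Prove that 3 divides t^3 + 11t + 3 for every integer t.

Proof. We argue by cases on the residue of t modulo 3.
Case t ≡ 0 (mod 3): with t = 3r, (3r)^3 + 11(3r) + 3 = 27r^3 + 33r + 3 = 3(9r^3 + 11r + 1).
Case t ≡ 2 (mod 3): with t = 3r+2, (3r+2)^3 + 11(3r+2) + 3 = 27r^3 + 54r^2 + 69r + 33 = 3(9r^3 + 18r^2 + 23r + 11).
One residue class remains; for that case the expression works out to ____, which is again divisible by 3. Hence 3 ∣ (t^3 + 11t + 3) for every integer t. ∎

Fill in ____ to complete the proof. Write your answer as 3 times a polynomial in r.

3(9r^3 + 9r^2 + 14r + 5)

The residues treated are {0, 2}, so the missing case is t ≡ 1 (mod 3); write t = 3r+1.
Then (3r+1)^3 + 11(3r+1) + 3 = 27r^3 + 27r^2 + 42r + 15 = 3(9r^3 + 9r^2 + 14r + 5).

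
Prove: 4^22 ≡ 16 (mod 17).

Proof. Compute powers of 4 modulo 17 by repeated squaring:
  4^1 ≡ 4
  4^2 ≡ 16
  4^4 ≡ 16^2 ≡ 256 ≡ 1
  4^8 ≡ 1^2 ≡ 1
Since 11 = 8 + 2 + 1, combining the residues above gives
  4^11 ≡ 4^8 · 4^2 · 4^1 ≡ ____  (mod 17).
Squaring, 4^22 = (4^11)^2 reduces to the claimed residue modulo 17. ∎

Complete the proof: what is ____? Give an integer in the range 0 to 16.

Multiply the listed residues: 1 · 16 · 4 = 16 → 64.
Reducing modulo 17: 64 = 3·17 + 13, so 4^11 ≡ 13.

13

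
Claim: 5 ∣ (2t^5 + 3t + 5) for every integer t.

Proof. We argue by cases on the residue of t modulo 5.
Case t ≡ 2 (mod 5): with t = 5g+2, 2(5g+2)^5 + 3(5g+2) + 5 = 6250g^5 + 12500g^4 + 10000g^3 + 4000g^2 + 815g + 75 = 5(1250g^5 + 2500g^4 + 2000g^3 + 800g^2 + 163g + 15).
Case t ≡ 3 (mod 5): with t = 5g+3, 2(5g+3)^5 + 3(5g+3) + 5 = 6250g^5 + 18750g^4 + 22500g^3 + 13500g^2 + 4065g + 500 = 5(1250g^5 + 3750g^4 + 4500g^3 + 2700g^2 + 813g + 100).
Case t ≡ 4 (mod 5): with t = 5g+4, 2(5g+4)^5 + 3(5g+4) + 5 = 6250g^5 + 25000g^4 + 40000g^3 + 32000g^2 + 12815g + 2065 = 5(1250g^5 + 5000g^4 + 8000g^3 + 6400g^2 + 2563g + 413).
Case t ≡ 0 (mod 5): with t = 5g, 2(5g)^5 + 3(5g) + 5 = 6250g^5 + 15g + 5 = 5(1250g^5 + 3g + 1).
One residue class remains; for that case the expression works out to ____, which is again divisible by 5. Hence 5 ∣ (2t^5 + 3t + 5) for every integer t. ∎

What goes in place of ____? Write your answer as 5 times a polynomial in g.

5(1250g^5 + 1250g^4 + 500g^3 + 100g^2 + 13g + 2)

The residues treated are {2, 3, 4, 0}, so the missing case is t ≡ 1 (mod 5); write t = 5g+1.
Then 2(5g+1)^5 + 3(5g+1) + 5 = 6250g^5 + 6250g^4 + 2500g^3 + 500g^2 + 65g + 10 = 5(1250g^5 + 1250g^4 + 500g^3 + 100g^2 + 13g + 2).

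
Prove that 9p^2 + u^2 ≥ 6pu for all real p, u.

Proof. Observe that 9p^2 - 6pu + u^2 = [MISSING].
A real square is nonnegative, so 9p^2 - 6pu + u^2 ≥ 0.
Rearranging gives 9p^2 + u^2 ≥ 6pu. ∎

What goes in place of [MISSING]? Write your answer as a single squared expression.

The leading and trailing coefficients are 3^2 and 1^2, and 6 = 2·3·1, so the trinomial is (3p - u)^2.
Hence 9p^2 - 6pu + u^2 ≥ 0.

(3p - u)^2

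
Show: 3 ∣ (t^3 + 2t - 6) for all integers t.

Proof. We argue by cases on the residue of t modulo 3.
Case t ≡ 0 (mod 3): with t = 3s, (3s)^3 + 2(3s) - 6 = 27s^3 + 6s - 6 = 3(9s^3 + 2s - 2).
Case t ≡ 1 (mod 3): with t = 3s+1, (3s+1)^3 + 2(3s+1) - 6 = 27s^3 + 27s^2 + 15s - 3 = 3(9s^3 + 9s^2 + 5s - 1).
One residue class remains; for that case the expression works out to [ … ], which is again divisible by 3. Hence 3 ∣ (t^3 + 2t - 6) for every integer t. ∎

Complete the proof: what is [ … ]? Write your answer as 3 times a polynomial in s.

3(9s^3 + 18s^2 + 14s + 2)

Only t ≡ 2 (mod 3) is unaccounted for. Put t = 3s+2:
(3s+2)^3 + 2(3s+2) - 6 expands to 27s^3 + 54s^2 + 42s + 6,
and factoring out 3 leaves 3(9s^3 + 18s^2 + 14s + 2).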